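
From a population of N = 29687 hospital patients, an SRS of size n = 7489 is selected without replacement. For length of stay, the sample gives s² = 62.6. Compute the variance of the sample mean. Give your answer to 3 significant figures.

0.00625

Under SRS without replacement, Var(ȳ) = (1 − f)·s²/n with f = n/N = 7489/29687 = 0.25226530.
Var(ȳ) = (1 − 0.25226530)·62.6/7489 = 0.74773470·0.0083589264 = 0.0062502593.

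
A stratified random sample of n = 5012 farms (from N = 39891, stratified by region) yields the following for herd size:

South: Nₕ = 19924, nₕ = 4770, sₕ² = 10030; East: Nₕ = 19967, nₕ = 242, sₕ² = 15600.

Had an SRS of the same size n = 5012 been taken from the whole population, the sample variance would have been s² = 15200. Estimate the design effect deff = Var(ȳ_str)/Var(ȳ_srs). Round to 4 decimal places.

6.1673

Var(ȳ_str) = Σ Wₕ²(1−fₕ)sₕ²/nₕ with Wₕ = Nₕ/39891:
  South: (19924/39891)²·(1−4770/19924)·10030/4770 = 0.39896658
  East: (19967/39891)²·(1−242/19967)·15600/242 = 15.954721
  → Var(ȳ_str) = 16.353688.
Var(ȳ_srs) = (1 − 5012/39891)·15200/5012 = 2.6516831.
deff = 16.353688 / 2.6516831 = 6.1673.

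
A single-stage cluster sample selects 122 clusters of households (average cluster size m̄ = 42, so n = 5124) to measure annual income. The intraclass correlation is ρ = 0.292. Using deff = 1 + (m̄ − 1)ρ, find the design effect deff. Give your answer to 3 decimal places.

deff = 1 + (42 − 1)·0.292 = 1 + 11.972 = 12.972.

12.972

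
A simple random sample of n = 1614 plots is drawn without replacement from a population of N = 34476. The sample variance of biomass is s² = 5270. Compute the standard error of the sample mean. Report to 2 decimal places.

Under SRS without replacement, Var(ȳ) = (1 − f)·s²/n with f = n/N = 1614/34476 = 0.04681518.
Var(ȳ) = (1 − 0.04681518)·5270/1614 = 0.95318482·3.2651797 = 3.1123197.
SE(ȳ) = √(3.1123197) = 1.76.

1.76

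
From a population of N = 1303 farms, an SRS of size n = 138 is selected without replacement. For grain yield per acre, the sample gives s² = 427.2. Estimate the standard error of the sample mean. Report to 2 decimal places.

Under SRS without replacement, Var(ȳ) = (1 − f)·s²/n with f = n/N = 138/1303 = 0.10590944.
Var(ȳ) = (1 − 0.10590944)·427.2/138 = 0.89409056·3.0956522 = 2.7677934.
SE(ȳ) = √(2.7677934) = 1.66.

1.66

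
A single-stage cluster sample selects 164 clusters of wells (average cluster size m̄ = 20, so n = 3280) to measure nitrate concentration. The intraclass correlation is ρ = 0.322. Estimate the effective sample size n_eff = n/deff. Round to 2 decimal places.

460.80

deff = 1 + (20 − 1)·0.322 = 1 + 6.118 = 7.118.
n_eff = 3280 / 7.118 = 460.80.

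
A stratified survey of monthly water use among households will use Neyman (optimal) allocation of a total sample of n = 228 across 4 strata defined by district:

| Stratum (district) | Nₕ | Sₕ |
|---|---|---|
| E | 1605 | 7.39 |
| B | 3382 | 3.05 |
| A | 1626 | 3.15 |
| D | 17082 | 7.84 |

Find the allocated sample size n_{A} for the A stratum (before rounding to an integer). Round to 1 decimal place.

7.2

Neyman allocation: nₕ = n·NₕSₕ / Σⱼ NⱼSⱼ.
Σ NⱼSⱼ = 1605·7.39 + 3382·3.05 + 1626·3.15 + 17082·7.84 = 161220.83.
n_{A} = 228·1626·3.15 / 161220.83 = 7.2.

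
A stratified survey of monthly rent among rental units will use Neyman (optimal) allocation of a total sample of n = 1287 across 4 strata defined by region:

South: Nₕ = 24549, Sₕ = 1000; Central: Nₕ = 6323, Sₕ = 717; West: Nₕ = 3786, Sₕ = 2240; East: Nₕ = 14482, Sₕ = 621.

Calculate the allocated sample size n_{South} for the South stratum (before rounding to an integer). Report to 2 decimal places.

678.63

Neyman allocation: nₕ = n·NₕSₕ / Σⱼ NⱼSⱼ.
Σ NⱼSⱼ = 24549·1000 + 6323·717 + 3786·2240 + 14482·621 = 4.6556553 × 10^7.
n_{South} = 1287·24549·1000 / (4.6556553 × 10^7) = 678.63.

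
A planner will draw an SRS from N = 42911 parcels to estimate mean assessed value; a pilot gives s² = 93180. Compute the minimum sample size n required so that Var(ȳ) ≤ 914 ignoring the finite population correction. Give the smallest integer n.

102

Without fpc, n₀ = s²/D = 93180/914 = 101.9475.
Rounding up, n = 102.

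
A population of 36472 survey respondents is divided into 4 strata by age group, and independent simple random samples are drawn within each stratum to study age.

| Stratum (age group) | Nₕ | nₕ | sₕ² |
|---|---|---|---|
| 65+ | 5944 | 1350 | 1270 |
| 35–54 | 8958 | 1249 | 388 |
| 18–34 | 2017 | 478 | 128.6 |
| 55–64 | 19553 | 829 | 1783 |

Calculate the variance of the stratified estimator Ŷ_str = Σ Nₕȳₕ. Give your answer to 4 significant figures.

Var(Ŷ_str) = Σₕ Nₕ²(1 − fₕ)sₕ²/nₕ.
65+: 5944²·(1 − 1350/5944)·1270/1350 = 2.5688559 × 10^7.
35–54: 8958²·(1 − 1249/8958)·388/1249 = 2.1452524 × 10^7.
18–34: 2017²·(1 − 478/2017)·128.6/478 = 835136.74.
55–64: 19553²·(1 − 829/19553)·1783/829 = 7.8742436 × 10^8.
Sum = 8.3540058 × 10^8.

8.354 × 10^8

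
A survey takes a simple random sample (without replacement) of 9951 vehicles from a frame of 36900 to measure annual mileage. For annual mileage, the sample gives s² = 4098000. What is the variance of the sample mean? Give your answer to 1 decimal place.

Under SRS without replacement, Var(ȳ) = (1 − f)·s²/n with f = n/N = 9951/36900 = 0.26967480.
Var(ȳ) = (1 − 0.26967480)·4098000/9951 = 0.73032520·411.81791 = 300.761.

300.8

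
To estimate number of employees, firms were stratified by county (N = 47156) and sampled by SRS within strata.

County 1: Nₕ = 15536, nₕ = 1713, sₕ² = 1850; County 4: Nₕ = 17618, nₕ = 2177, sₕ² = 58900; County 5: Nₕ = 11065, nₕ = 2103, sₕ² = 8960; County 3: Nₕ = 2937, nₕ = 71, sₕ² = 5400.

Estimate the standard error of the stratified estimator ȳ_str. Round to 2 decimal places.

Var(ȳ_str) = Σₕ Wₕ²(1 − fₕ)sₕ²/nₕ with Wₕ = Nₕ/N, N = 47156.
County 1: Wₕ = 0.32945967; term = 0.32945967²·(1 − 0.11026004)·1850/1713 = 0.10429944.
County 4: Wₕ = 0.37361099; term = 0.37361099²·(1 − 0.12356681)·58900/2177 = 3.3099008.
County 5: Wₕ = 0.23464670; term = 0.23464670²·(1 − 0.19005874)·8960/2103 = 0.18999894.
County 3: Wₕ = 0.06228264; term = 0.06228264²·(1 − 0.02417433)·5400/71 = 0.28789997.
Sum = 3.8920992.
SE = √(3.8920992) = 1.97.

1.97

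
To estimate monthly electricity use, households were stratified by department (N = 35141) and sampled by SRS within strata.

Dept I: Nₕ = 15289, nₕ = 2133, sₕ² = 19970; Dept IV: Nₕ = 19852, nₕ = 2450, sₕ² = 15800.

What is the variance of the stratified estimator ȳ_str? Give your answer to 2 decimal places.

Var(ȳ_str) = Σₕ Wₕ²(1 − fₕ)sₕ²/nₕ with Wₕ = Nₕ/N, N = 35141.
Dept I: Wₕ = 0.43507584; term = 0.43507584²·(1 − 0.13951207)·19970/2133 = 1.5249722.
Dept IV: Wₕ = 0.56492416; term = 0.56492416²·(1 − 0.12341326)·15800/2450 = 1.8041232.
Sum = 3.3290954.

3.33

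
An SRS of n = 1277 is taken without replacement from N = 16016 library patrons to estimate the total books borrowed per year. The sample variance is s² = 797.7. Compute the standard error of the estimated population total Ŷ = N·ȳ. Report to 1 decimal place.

12143.3

Var(Ŷ) = N²·Var(ȳ) = N²·(1 − n/N)·s²/n.
f = 1277/16016 = 0.07973277; Var(ȳ) = 0.92026723·797.7/1277 = 0.57486075.
Var(Ŷ) = 16016² · 0.57486075 = 1.4745883 × 10^8.
SE(Ŷ) = √(1.4745883 × 10^8) = 12143.3.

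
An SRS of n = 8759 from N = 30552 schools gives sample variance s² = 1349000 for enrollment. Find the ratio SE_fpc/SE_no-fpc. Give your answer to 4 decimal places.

f = n/N = 8759/30552 = 0.28669154.
SE_no-fpc = √(s²/n) = 12.410198; SE_fpc = √((1−f)s²/n) = 10.481354.
Ratio = √(1−f) = 0.84457590.

0.8446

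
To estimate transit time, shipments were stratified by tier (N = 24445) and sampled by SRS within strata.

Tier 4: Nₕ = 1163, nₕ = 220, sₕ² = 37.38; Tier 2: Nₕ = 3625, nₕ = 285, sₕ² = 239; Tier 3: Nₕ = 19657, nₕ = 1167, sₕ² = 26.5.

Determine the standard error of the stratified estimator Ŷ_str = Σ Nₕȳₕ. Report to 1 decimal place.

4312.0

Var(Ŷ_str) = Σₕ Nₕ²(1 − fₕ)sₕ²/nₕ.
Tier 4: 1163²·(1 − 220/1163)·37.38/220 = 186340.83.
Tier 2: 3625²·(1 − 285/3625)·239/285 = 1.0153307 × 10^7.
Tier 3: 19657²·(1 − 1167/19657)·26.5/1167 = 8.2533292 × 10^6.
Sum = 1.8592977 × 10^7.
SE = √(1.8592977 × 10^7) = 4312.0.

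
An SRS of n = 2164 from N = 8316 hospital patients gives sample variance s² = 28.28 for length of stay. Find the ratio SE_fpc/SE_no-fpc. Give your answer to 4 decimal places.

0.8601

f = n/N = 2164/8316 = 0.26022126.
SE_no-fpc = √(s²/n) = 0.11431707; SE_fpc = √((1−f)s²/n) = 0.098324557.
Ratio = √(1−f) = 0.86010391.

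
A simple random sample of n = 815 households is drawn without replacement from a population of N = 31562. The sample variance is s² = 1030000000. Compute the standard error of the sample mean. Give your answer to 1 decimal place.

Under SRS without replacement, Var(ȳ) = (1 − f)·s²/n with f = n/N = 815/31562 = 0.02582219.
Var(ȳ) = (1 − 0.02582219)·1030000000/815 = 0.97417781·1.2638037 × 10^6 = 1.2311695 × 10^6.
SE(ȳ) = √(1.2311695 × 10^6) = 1109.6.

1109.6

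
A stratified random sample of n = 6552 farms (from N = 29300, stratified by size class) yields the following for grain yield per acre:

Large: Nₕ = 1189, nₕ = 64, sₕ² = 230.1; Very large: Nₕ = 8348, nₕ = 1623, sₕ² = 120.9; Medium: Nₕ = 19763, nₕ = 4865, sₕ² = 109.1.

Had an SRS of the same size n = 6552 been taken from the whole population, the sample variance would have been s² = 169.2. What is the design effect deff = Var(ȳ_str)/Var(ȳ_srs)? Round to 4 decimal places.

0.9060

Var(ȳ_str) = Σ Wₕ²(1−fₕ)sₕ²/nₕ with Wₕ = Nₕ/29300:
  Large: (1189/29300)²·(1−64/1189)·230.1/64 = 0.0056019055
  Very large: (8348/29300)²·(1−1623/8348)·120.9/1623 = 0.0048713268
  Medium: (19763/29300)²·(1−4865/19763)·109.1/4865 = 0.0076910831
  → Var(ȳ_str) = 0.018164315.
Var(ȳ_srs) = (1 − 6552/29300)·169.2/6552 = 0.020049432.
deff = 0.018164315 / 0.020049432 = 0.9060.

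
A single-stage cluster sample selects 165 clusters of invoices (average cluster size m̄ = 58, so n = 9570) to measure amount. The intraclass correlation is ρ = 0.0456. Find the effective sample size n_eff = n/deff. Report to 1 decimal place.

deff = 1 + (58 − 1)·0.0456 = 1 + 2.5992 = 3.5992.
n_eff = 9570 / 3.5992 = 2658.9.

2658.9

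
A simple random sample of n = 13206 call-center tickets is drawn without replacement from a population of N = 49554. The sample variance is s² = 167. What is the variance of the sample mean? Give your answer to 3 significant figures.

Under SRS without replacement, Var(ȳ) = (1 − f)·s²/n with f = n/N = 13206/49554 = 0.26649715.
Var(ȳ) = (1 − 0.26649715)·167/13206 = 0.73350285·0.012645767 = 0.0092757061.

0.00928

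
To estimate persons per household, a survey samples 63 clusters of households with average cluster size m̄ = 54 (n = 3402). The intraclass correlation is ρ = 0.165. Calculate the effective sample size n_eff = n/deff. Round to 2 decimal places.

349.10

deff = 1 + (54 − 1)·0.165 = 1 + 8.745 = 9.745.
n_eff = 3402 / 9.745 = 349.10.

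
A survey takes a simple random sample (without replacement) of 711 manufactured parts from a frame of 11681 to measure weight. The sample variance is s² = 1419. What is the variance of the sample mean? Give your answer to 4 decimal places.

Under SRS without replacement, Var(ȳ) = (1 − f)·s²/n with f = n/N = 711/11681 = 0.06086808.
Var(ȳ) = (1 − 0.06086808)·1419/711 = 0.93913192·1.9957806 = 1.8743013.

1.8743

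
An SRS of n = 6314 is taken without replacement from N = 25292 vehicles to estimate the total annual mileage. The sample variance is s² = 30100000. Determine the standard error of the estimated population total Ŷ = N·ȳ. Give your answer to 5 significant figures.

Var(Ŷ) = N²·Var(ȳ) = N²·(1 − n/N)·s²/n.
f = 6314/25292 = 0.24964416; Var(ȳ) = 0.75035584·30100000/6314 = 3577.0844.
Var(Ŷ) = 25292² · 3577.0844 = 2.2882082 × 10^12.
SE(Ŷ) = √(2.2882082 × 10^12) = 1.5127 × 10^6.

1.5127 × 10^6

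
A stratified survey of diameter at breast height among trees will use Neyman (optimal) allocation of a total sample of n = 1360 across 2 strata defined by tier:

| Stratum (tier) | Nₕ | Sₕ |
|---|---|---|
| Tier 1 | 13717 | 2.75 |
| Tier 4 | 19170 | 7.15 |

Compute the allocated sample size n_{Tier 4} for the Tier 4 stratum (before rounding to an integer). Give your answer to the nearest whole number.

Neyman allocation: nₕ = n·NₕSₕ / Σⱼ NⱼSⱼ.
Σ NⱼSⱼ = 13717·2.75 + 19170·7.15 = 174787.25.
n_{Tier 4} = 1360·19170·7.15 / 174787.25 = 1066.

1066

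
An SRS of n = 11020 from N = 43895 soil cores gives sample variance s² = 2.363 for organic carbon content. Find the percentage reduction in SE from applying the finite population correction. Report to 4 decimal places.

13.4583

f = n/N = 11020/43895 = 0.25105365.
SE_no-fpc = √(s²/n) = 0.014643371; SE_fpc = √((1−f)s²/n) = 0.01267262.
Ratio = √(1−f) = 0.86541686. Reduction = 100·(1 − 0.86541686) = 13.4583%.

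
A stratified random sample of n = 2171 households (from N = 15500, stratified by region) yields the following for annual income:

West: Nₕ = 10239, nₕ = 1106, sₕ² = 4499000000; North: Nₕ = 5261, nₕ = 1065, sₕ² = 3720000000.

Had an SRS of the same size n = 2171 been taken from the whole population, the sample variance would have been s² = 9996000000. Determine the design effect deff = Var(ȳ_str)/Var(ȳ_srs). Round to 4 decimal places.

0.4809

Var(ȳ_str) = Σ Wₕ²(1−fₕ)sₕ²/nₕ with Wₕ = Nₕ/15500:
  West: (10239/15500)²·(1−1106/10239)·4499000000/1106 = 1.5833192 × 10^6
  North: (5261/15500)²·(1−1065/5261)·3720000000/1065 = 320947.29
  → Var(ȳ_str) = 1.9042665 × 10^6.
Var(ȳ_srs) = (1 − 2171/15500)·9996000000/2171 = 3.9594266 × 10^6.
deff = (1.9042665 × 10^6) / (3.9594266 × 10^6) = 0.4809.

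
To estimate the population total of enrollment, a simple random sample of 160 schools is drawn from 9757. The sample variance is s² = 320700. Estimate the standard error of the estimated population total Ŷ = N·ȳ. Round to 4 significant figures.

433200

Var(Ŷ) = N²·Var(ȳ) = N²·(1 − n/N)·s²/n.
f = 160/9757 = 0.01639848; Var(ȳ) = 0.98360152·320700/160 = 1971.5063.
Var(Ŷ) = 9757² · 1971.5063 = 1.8768552 × 10^11.
SE(Ŷ) = √(1.8768552 × 10^11) = 433200.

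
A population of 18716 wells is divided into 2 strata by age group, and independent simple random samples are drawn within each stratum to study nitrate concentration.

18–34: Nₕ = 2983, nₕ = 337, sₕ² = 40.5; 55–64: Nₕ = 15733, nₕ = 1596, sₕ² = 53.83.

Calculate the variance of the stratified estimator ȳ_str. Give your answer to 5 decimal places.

Var(ȳ_str) = Σₕ Wₕ²(1 − fₕ)sₕ²/nₕ with Wₕ = Nₕ/N, N = 18716.
18–34: Wₕ = 0.15938235; term = 0.15938235²·(1 − 0.11297352)·40.5/337 = 0.0027079594.
55–64: Wₕ = 0.84061765; term = 0.84061765²·(1 − 0.10144283)·53.83/1596 = 0.021415796.
Sum = 0.024123755.

0.02412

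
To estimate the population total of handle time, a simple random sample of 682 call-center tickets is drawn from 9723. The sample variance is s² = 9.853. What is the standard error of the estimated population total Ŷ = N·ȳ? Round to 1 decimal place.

1126.9

Var(Ŷ) = N²·Var(ȳ) = N²·(1 − n/N)·s²/n.
f = 682/9723 = 0.07014296; Var(ȳ) = 0.92985704·9.853/682 = 0.013433844.
Var(Ŷ) = 9723² · 0.013433844 = 1.2699917 × 10^6.
SE(Ŷ) = √(1.2699917 × 10^6) = 1126.9.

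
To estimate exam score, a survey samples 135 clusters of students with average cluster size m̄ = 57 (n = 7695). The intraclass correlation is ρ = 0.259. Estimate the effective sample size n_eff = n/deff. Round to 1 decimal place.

deff = 1 + (57 − 1)·0.259 = 1 + 14.504 = 15.504.
n_eff = 7695 / 15.504 = 496.3.

496.3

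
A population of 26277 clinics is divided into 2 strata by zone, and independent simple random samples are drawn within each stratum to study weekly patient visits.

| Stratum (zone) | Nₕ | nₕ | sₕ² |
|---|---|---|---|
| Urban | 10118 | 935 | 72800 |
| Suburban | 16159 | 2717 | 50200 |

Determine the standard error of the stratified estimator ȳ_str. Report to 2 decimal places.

Var(ȳ_str) = Σₕ Wₕ²(1 − fₕ)sₕ²/nₕ with Wₕ = Nₕ/N, N = 26277.
Urban: Wₕ = 0.38505157; term = 0.38505157²·(1 − 0.09240957)·72800/935 = 10.477254.
Suburban: Wₕ = 0.61494843; term = 0.61494843²·(1 − 0.16814159)·50200/2717 = 5.8122045.
Sum = 16.289459.
SE = √(16.289459) = 4.04.

4.04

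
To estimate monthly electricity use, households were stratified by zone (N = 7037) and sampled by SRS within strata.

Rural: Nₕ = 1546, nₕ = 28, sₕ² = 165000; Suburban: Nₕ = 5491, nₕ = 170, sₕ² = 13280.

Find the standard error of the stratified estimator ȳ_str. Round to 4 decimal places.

18.0379

Var(ȳ_str) = Σₕ Wₕ²(1 − fₕ)sₕ²/nₕ with Wₕ = Nₕ/N, N = 7037.
Rural: Wₕ = 0.21969589; term = 0.21969589²·(1 − 0.01811125)·165000/28 = 279.27501.
Suburban: Wₕ = 0.78030411; term = 0.78030411²·(1 − 0.03095975)·13280/170 = 46.091278.
Sum = 325.36629.
SE = √(325.36629) = 18.0379.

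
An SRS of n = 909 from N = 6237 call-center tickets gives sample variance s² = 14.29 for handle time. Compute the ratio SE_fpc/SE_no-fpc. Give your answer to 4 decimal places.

0.9243

f = n/N = 909/6237 = 0.14574315.
SE_no-fpc = √(s²/n) = 0.12538171; SE_fpc = √((1−f)s²/n) = 0.11588532.
Ratio = √(1−f) = 0.92426017.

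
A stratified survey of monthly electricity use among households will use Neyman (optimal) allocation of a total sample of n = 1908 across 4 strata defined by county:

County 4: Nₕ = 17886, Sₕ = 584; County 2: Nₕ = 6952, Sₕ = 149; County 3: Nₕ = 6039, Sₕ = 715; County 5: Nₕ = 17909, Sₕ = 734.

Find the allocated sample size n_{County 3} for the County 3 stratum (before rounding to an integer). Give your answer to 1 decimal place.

Neyman allocation: nₕ = n·NₕSₕ / Σⱼ NⱼSⱼ.
Σ NⱼSⱼ = 17886·584 + 6952·149 + 6039·715 + 17909·734 = 2.8944363 × 10^7.
n_{County 3} = 1908·6039·715 / (2.8944363 × 10^7) = 284.6.

284.6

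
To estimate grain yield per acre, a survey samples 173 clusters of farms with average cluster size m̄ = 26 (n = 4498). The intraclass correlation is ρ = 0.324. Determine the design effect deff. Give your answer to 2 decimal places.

deff = 1 + (26 − 1)·0.324 = 1 + 8.1 = 9.1.

9.10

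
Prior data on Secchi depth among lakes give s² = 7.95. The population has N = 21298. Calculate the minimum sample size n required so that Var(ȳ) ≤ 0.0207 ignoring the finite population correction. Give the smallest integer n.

Without fpc, n₀ = s²/D = 7.95/0.0207 = 384.0580.
Rounding up, n = 385.

385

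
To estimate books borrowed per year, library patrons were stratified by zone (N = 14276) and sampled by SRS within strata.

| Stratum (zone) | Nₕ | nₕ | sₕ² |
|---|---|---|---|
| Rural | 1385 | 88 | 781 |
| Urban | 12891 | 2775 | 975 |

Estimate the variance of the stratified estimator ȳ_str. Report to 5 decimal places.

Var(ȳ_str) = Σₕ Wₕ²(1 − fₕ)sₕ²/nₕ with Wₕ = Nₕ/N, N = 14276.
Rural: Wₕ = 0.09701597; term = 0.09701597²·(1 − 0.06353791)·781/88 = 0.078224903.
Urban: Wₕ = 0.90298403; term = 0.90298403²·(1 − 0.21526646)·975/2775 = 0.22481432.
Sum = 0.30303922.

0.30304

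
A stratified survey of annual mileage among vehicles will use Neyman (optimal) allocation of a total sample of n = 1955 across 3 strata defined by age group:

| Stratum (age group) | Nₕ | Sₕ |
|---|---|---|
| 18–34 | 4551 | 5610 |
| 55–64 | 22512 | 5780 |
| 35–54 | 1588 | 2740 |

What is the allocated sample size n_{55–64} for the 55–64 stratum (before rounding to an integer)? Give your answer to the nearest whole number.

Neyman allocation: nₕ = n·NₕSₕ / Σⱼ NⱼSⱼ.
Σ NⱼSⱼ = 4551·5610 + 22512·5780 + 1588·2740 = 1.6000159 × 10^8.
n_{55–64} = 1955·22512·5780 / (1.6000159 × 10^8) = 1590.

1590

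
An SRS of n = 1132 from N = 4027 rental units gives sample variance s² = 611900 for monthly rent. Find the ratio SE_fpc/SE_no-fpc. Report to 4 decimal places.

f = n/N = 1132/4027 = 0.28110256.
SE_no-fpc = √(s²/n) = 23.249682; SE_fpc = √((1−f)s²/n) = 19.712898.
Ratio = √(1−f) = 0.84787820.

0.8479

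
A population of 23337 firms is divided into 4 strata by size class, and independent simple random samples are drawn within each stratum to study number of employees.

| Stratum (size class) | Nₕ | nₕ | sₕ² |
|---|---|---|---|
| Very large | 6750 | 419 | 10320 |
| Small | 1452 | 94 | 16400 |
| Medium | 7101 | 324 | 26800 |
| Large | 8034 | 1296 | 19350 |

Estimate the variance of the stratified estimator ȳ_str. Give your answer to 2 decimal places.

Var(ȳ_str) = Σₕ Wₕ²(1 − fₕ)sₕ²/nₕ with Wₕ = Nₕ/N, N = 23337.
Very large: Wₕ = 0.28924026; term = 0.28924026²·(1 − 0.06207407)·10320/419 = 1.9326433.
Small: Wₕ = 0.06221879; term = 0.06221879²·(1 − 0.06473829)·16400/94 = 0.63167302.
Medium: Wₕ = 0.30428076; term = 0.30428076²·(1 − 0.04562738)·26800/324 = 7.3089793.
Large: Wₕ = 0.34426019; term = 0.34426019²·(1 − 0.16131441)·19350/1296 = 1.4840507.
Sum = 11.357346.

11.36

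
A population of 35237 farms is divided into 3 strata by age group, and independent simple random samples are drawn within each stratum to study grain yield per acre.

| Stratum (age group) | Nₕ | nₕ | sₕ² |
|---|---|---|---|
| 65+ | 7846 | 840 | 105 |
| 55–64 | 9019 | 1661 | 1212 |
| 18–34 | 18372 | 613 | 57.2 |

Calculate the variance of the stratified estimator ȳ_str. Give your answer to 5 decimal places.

0.06905

Var(ȳ_str) = Σₕ Wₕ²(1 − fₕ)sₕ²/nₕ with Wₕ = Nₕ/N, N = 35237.
65+: Wₕ = 0.22266368; term = 0.22266368²·(1 − 0.10706092)·105/840 = 0.005533891.
55–64: Wₕ = 0.25595255; term = 0.25595255²·(1 − 0.18416676)·1212/1661 = 0.038998985.
18–34: Wₕ = 0.52138377; term = 0.52138377²·(1 − 0.03336599)·57.2/613 = 0.024519558.
Sum = 0.069052434.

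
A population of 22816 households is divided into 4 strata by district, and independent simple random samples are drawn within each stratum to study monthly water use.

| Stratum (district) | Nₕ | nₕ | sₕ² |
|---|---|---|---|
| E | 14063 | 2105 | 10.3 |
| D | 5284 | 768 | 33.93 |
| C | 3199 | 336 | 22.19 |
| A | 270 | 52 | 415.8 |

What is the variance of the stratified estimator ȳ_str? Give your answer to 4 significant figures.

Var(ȳ_str) = Σₕ Wₕ²(1 − fₕ)sₕ²/nₕ with Wₕ = Nₕ/N, N = 22816.
E: Wₕ = 0.61636571; term = 0.61636571²·(1 − 0.14968357)·10.3/2105 = 0.0015806752.
D: Wₕ = 0.23159187; term = 0.23159187²·(1 − 0.14534444)·33.93/768 = 0.0020251648.
C: Wₕ = 0.14020863; term = 0.14020863²·(1 − 0.10503282)·22.19/336 = 0.0011619156.
A: Wₕ = 0.01183380; term = 0.01183380²·(1 − 0.19259259)·415.8/52 = 9.0411231 × 10^-4.
Sum = 0.0056718679.

0.005672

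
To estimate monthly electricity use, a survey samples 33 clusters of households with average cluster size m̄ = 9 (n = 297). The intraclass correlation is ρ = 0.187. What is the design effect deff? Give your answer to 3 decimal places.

deff = 1 + (9 − 1)·0.187 = 1 + 1.496 = 2.496.

2.496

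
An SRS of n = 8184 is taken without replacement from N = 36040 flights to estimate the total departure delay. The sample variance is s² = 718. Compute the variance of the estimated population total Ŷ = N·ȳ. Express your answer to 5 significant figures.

Var(Ŷ) = N²·Var(ȳ) = N²·(1 − n/N)·s²/n.
f = 8184/36040 = 0.22708102; Var(ȳ) = 0.77291898·718/8184 = 0.067809852.
Var(Ŷ) = 36040² · 0.067809852 = 8.8076969 × 10^7.

8.8077 × 10^7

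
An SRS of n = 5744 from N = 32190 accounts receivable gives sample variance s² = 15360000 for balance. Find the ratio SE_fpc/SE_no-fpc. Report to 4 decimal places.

0.9064

f = n/N = 5744/32190 = 0.17844051.
SE_no-fpc = √(s²/n) = 51.71165; SE_fpc = √((1−f)s²/n) = 46.871397.
Ratio = √(1−f) = 0.90639919.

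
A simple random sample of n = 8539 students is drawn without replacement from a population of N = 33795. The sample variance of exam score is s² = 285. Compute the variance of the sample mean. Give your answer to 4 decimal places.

0.0249

Under SRS without replacement, Var(ȳ) = (1 − f)·s²/n with f = n/N = 8539/33795 = 0.25267051.
Var(ȳ) = (1 − 0.25267051)·285/8539 = 0.74732949·0.033376274 = 0.024943073.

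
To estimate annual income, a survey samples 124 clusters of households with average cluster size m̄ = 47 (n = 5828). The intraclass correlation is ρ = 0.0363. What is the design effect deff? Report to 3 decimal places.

2.670

deff = 1 + (47 − 1)·0.0363 = 1 + 1.6698 = 2.6698.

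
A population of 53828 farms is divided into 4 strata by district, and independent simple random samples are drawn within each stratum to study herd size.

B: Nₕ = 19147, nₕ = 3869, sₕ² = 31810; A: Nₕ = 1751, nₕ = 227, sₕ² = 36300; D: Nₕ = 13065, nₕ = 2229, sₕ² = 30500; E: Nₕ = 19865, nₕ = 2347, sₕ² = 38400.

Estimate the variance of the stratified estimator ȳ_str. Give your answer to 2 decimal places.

3.61

Var(ȳ_str) = Σₕ Wₕ²(1 − fₕ)sₕ²/nₕ with Wₕ = Nₕ/N, N = 53828.
B: Wₕ = 0.35570707; term = 0.35570707²·(1 − 0.20206821)·31810/3869 = 0.83007187.
A: Wₕ = 0.03252954; term = 0.03252954²·(1 − 0.12964021)·36300/227 = 0.14727716.
D: Wₕ = 0.24271754; term = 0.24271754²·(1 − 0.17060850)·30500/2229 = 0.6685774.
E: Wₕ = 0.36904585; term = 0.36904585²·(1 − 0.11814750)·38400/2347 = 1.9650551.
Sum = 3.6109815.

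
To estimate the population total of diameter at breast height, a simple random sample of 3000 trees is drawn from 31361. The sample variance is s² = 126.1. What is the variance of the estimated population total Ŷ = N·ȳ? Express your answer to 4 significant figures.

Var(Ŷ) = N²·Var(ȳ) = N²·(1 − n/N)·s²/n.
f = 3000/31361 = 0.09566021; Var(ȳ) = 0.90433979·126.1/3000 = 0.038012416.
Var(Ŷ) = 31361² · 0.038012416 = 3.7385679 × 10^7.

3.739 × 10^7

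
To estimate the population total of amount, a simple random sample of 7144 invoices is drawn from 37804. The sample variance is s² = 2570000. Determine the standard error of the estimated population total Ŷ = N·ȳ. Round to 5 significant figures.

Var(Ŷ) = N²·Var(ȳ) = N²·(1 − n/N)·s²/n.
f = 7144/37804 = 0.18897471; Var(ȳ) = 0.81102529·2570000/7144 = 291.76022.
Var(Ŷ) = 37804² · 291.76022 = 4.1696691 × 10^11.
SE(Ŷ) = √(4.1696691 × 10^11) = 645730.

645730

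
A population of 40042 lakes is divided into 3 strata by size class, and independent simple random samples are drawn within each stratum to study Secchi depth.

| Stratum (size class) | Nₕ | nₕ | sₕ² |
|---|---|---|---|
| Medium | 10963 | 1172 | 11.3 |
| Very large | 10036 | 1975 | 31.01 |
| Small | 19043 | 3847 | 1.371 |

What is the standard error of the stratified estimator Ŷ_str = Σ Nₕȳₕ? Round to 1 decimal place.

Var(Ŷ_str) = Σₕ Nₕ²(1 − fₕ)sₕ²/nₕ.
Medium: 10963²·(1 − 1172/10963)·11.3/1172 = 1.0349212 × 10^6.
Very large: 10036²·(1 − 1975/10036)·31.01/1975 = 1.2702355 × 10^6.
Small: 19043²·(1 − 3847/19043)·1.371/3847 = 103128.79.
Sum = 2.4082855 × 10^6.
SE = √(2.4082855 × 10^6) = 1551.9.

1551.9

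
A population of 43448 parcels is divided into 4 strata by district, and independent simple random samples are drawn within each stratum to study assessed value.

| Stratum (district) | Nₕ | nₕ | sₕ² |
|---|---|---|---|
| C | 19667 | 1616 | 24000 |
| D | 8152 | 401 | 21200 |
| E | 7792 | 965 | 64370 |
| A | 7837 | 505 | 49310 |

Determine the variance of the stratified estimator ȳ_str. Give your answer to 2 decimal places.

Var(ȳ_str) = Σₕ Wₕ²(1 − fₕ)sₕ²/nₕ with Wₕ = Nₕ/N, N = 43448.
C: Wₕ = 0.45265605; term = 0.45265605²·(1 − 0.08216810)·24000/1616 = 2.792992.
D: Wₕ = 0.18762659; term = 0.18762659²·(1 − 0.04919038)·21200/401 = 1.7695947.
E: Wₕ = 0.17934082; term = 0.17934082²·(1 − 0.12384497)·64370/965 = 1.87973.
A: Wₕ = 0.18037654; term = 0.18037654²·(1 − 0.06443792)·49310/505 = 2.9721885.
Sum = 9.4145052.

9.41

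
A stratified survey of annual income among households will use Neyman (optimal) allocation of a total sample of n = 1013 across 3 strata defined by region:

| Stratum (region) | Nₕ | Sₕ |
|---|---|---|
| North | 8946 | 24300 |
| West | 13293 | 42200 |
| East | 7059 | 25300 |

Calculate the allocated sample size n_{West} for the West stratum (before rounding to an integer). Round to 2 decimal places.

Neyman allocation: nₕ = n·NₕSₕ / Σⱼ NⱼSⱼ.
Σ NⱼSⱼ = 8946·24300 + 13293·42200 + 7059·25300 = 9.569451 × 10^8.
n_{West} = 1013·13293·42200 / (9.569451 × 10^8) = 593.82.

593.82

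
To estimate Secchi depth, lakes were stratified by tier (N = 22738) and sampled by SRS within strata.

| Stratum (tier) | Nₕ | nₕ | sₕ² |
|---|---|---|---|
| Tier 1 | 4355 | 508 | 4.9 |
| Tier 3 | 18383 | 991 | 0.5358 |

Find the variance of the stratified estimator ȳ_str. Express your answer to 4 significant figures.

6.469 × 10^-4

Var(ȳ_str) = Σₕ Wₕ²(1 − fₕ)sₕ²/nₕ with Wₕ = Nₕ/N, N = 22738.
Tier 1: Wₕ = 0.19152960; term = 0.19152960²·(1 − 0.11664753)·4.9/508 = 3.1256345 × 10^-4.
Tier 3: Wₕ = 0.80847040; term = 0.80847040²·(1 − 0.05390850)·0.5358/991 = 3.3434162 × 10^-4.
Sum = 6.4690507 × 10^-4.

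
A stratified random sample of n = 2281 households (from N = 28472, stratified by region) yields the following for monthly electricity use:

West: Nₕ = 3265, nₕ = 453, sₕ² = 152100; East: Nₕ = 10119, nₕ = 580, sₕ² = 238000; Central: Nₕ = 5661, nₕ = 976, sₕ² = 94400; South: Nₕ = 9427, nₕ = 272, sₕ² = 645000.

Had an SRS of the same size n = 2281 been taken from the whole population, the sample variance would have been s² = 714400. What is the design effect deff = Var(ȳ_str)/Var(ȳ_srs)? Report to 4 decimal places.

Var(ȳ_str) = Σ Wₕ²(1−fₕ)sₕ²/nₕ with Wₕ = Nₕ/28472:
  West: (3265/28472)²·(1−453/3265)·152100/453 = 3.8027131
  East: (10119/28472)²·(1−580/10119)·238000/580 = 48.86
  Central: (5661/28472)²·(1−976/5661)·94400/976 = 3.1643825
  South: (9427/28472)²·(1−272/9427)·645000/272 = 252.45659
  → Var(ȳ_str) = 308.28369.
Var(ȳ_srs) = (1 − 2281/28472)·714400/2281 = 288.10465.
deff = 308.28369 / 288.10465 = 1.0700.

1.0700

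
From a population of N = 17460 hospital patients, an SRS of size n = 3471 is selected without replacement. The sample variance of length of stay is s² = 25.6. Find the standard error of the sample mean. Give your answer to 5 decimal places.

0.07687

Under SRS without replacement, Var(ȳ) = (1 − f)·s²/n with f = n/N = 3471/17460 = 0.19879725.
Var(ȳ) = (1 − 0.19879725)·25.6/3471 = 0.80120275·0.0073753961 = 0.0059091877.
SE(ȳ) = √(0.0059091877) = 0.07687.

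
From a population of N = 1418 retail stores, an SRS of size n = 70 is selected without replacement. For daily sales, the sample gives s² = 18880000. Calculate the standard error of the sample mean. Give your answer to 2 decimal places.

Under SRS without replacement, Var(ȳ) = (1 − f)·s²/n with f = n/N = 70/1418 = 0.04936530.
Var(ȳ) = (1 − 0.04936530)·18880000/70 = 0.95063470·269714.29 = 256399.76.
SE(ȳ) = √(256399.76) = 506.36.

506.36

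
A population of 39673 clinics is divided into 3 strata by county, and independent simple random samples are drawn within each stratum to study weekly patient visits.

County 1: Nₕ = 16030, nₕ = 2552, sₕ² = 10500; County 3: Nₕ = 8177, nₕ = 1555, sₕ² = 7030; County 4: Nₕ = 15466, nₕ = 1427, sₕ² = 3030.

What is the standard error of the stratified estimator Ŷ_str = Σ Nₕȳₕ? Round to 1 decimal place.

39934.5

Var(Ŷ_str) = Σₕ Nₕ²(1 − fₕ)sₕ²/nₕ.
County 1: 16030²·(1 − 2552/16030)·10500/2552 = 8.8893008 × 10^8.
County 3: 8177²·(1 − 1555/8177)·7030/1555 = 2.4479814 × 10^8.
County 4: 15466²·(1 − 1427/15466)·3030/1427 = 4.6103387 × 10^8.
Sum = 1.5947621 × 10^9.
SE = √(1.5947621 × 10^9) = 39934.5.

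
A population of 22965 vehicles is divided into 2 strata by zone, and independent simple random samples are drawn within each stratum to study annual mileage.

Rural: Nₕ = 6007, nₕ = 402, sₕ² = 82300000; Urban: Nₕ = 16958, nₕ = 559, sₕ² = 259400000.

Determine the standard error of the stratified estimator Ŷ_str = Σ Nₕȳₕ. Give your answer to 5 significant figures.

1.1659 × 10^7

Var(Ŷ_str) = Σₕ Nₕ²(1 − fₕ)sₕ²/nₕ.
Rural: 6007²·(1 − 402/6007)·82300000/402 = 6.8929802 × 10^12.
Urban: 16958²·(1 − 559/16958)·259400000/559 = 1.2904767 × 10^14.
Sum = 1.3594065 × 10^14.
SE = √(1.3594065 × 10^14) = 1.1659 × 10^7.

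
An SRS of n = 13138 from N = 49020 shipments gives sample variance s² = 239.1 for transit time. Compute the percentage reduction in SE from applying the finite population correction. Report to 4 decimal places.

14.4438

f = n/N = 13138/49020 = 0.26801306.
SE_no-fpc = √(s²/n) = 0.1349041; SE_fpc = √((1−f)s²/n) = 0.11541887.
Ratio = √(1−f) = 0.85556236. Reduction = 100·(1 − 0.85556236) = 14.4438%.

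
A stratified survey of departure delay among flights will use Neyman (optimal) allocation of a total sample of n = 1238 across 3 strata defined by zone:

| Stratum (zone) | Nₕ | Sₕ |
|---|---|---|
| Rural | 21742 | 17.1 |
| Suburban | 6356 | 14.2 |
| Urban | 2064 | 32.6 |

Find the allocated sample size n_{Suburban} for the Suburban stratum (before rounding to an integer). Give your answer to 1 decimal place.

Neyman allocation: nₕ = n·NₕSₕ / Σⱼ NⱼSⱼ.
Σ NⱼSⱼ = 21742·17.1 + 6356·14.2 + 2064·32.6 = 529329.8.
n_{Suburban} = 1238·6356·14.2 / 529329.8 = 211.1.

211.1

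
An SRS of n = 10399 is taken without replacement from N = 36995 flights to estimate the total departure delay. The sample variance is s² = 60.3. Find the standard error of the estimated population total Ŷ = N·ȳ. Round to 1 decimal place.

2388.6

Var(Ŷ) = N²·Var(ȳ) = N²·(1 − n/N)·s²/n.
f = 10399/36995 = 0.28109204; Var(ȳ) = 0.71890796·60.3/10399 = 0.0041686845.
Var(Ŷ) = 36995² · 0.0041686845 = 5.7053868 × 10^6.
SE(Ŷ) = √(5.7053868 × 10^6) = 2388.6.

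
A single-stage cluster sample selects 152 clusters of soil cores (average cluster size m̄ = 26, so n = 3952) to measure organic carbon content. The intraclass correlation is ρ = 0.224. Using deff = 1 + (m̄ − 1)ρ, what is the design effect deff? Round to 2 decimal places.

6.60

deff = 1 + (26 − 1)·0.224 = 1 + 5.6 = 6.6.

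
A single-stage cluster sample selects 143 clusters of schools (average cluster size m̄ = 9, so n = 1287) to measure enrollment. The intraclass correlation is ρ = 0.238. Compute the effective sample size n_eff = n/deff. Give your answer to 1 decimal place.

443.2

deff = 1 + (9 − 1)·0.238 = 1 + 1.904 = 2.904.
n_eff = 1287 / 2.904 = 443.2.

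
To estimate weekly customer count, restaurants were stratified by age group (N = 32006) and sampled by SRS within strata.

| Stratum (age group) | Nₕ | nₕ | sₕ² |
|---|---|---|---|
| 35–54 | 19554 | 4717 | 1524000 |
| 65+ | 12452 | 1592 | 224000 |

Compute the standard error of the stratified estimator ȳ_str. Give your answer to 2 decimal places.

10.49

Var(ȳ_str) = Σₕ Wₕ²(1 − fₕ)sₕ²/nₕ with Wₕ = Nₕ/N, N = 32006.
35–54: Wₕ = 0.61094795; term = 0.61094795²·(1 − 0.24122942)·1524000/4717 = 91.503561.
65+: Wₕ = 0.38905205; term = 0.38905205²·(1 − 0.12785095)·224000/1592 = 18.574242.
Sum = 110.0778.
SE = √(110.0778) = 10.49.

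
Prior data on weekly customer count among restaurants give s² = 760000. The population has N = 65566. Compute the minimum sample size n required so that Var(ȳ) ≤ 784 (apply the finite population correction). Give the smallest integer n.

956

Without fpc, n₀ = s²/D = 760000/784 = 969.3878.
With fpc, (1 − n/N)·s²/n ≤ D requires n ≥ n₀/(1 + n₀/N) = 969.3878/(1 + 969.3878/65566) = 955.2643.
Rounding up, n = 956.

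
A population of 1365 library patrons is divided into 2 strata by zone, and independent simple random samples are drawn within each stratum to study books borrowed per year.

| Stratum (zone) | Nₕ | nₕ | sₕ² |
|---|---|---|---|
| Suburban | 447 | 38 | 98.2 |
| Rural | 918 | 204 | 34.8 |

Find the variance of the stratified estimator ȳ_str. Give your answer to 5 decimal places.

0.31358

Var(ȳ_str) = Σₕ Wₕ²(1 − fₕ)sₕ²/nₕ with Wₕ = Nₕ/N, N = 1365.
Suburban: Wₕ = 0.32747253; term = 0.32747253²·(1 − 0.08501119)·98.2/38 = 0.2535674.
Rural: Wₕ = 0.67252747; term = 0.67252747²·(1 − 0.22222222)·34.8/204 = 0.060010144.
Sum = 0.31357754.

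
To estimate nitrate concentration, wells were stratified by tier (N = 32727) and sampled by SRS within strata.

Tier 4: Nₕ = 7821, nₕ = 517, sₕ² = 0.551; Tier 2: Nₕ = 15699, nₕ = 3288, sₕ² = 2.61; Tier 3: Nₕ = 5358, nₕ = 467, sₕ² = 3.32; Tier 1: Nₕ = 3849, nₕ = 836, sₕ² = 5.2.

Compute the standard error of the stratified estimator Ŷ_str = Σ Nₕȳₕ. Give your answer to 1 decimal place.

Var(Ŷ_str) = Σₕ Nₕ²(1 − fₕ)sₕ²/nₕ.
Tier 4: 7821²·(1 − 517/7821)·0.551/517 = 60881.326.
Tier 2: 15699²·(1 − 3288/15699)·2.61/3288 = 154663.37.
Tier 3: 5358²·(1 − 467/5358)·3.32/467 = 186303.74.
Tier 1: 3849²·(1 − 836/3849)·5.2/836 = 72134.68.
Sum = 473983.12.
SE = √(473983.12) = 688.5.

688.5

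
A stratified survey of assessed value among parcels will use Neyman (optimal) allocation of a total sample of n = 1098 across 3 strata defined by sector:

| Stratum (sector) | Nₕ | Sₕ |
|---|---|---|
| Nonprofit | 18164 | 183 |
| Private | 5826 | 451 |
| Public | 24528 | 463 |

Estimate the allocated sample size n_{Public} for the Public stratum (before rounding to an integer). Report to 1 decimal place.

720.4

Neyman allocation: nₕ = n·NₕSₕ / Σⱼ NⱼSⱼ.
Σ NⱼSⱼ = 18164·183 + 5826·451 + 24528·463 = 1.7308002 × 10^7.
n_{Public} = 1098·24528·463 / (1.7308002 × 10^7) = 720.4.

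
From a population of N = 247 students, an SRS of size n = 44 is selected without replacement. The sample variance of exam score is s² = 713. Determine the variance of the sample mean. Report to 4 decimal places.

13.3179

Under SRS without replacement, Var(ȳ) = (1 − f)·s²/n with f = n/N = 44/247 = 0.17813765.
Var(ȳ) = (1 − 0.17813765)·713/44 = 0.82186235·16.204545 = 13.317906.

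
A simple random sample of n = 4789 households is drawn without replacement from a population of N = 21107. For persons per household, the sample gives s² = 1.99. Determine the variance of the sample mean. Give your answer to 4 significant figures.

Under SRS without replacement, Var(ȳ) = (1 − f)·s²/n with f = n/N = 4789/21107 = 0.22689155.
Var(ȳ) = (1 − 0.22689155)·1.99/4789 = 0.77310845·4.155356 × 10^-4 = 3.2125408 × 10^-4.

3.213 × 10^-4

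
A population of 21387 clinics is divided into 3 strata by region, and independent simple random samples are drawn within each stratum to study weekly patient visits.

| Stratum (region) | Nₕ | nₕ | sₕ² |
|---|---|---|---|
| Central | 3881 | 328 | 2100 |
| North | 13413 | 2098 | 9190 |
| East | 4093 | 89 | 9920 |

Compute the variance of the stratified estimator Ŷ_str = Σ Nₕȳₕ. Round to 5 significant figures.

Var(Ŷ_str) = Σₕ Nₕ²(1 − fₕ)sₕ²/nₕ.
Central: 3881²·(1 − 328/3881)·2100/328 = 8.8284467 × 10^7.
North: 13413²·(1 − 2098/13413)·9190/2098 = 6.6479923 × 10^8.
East: 4093²·(1 − 89/4093)·9920/89 = 1.826659 × 10^9.
Sum = 2.5797427 × 10^9.

2.5797 × 10^9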